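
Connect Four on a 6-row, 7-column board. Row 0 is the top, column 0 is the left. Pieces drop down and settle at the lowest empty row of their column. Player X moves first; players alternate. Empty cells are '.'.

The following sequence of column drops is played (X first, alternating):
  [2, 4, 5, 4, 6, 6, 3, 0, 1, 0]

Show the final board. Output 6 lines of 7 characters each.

Answer: .......
.......
.......
.......
O...O.O
OXXXOXX

Derivation:
Move 1: X drops in col 2, lands at row 5
Move 2: O drops in col 4, lands at row 5
Move 3: X drops in col 5, lands at row 5
Move 4: O drops in col 4, lands at row 4
Move 5: X drops in col 6, lands at row 5
Move 6: O drops in col 6, lands at row 4
Move 7: X drops in col 3, lands at row 5
Move 8: O drops in col 0, lands at row 5
Move 9: X drops in col 1, lands at row 5
Move 10: O drops in col 0, lands at row 4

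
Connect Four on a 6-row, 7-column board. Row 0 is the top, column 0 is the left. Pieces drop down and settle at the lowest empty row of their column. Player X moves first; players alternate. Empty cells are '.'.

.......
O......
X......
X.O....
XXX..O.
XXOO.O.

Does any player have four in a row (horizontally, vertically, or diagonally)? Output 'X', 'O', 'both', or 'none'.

X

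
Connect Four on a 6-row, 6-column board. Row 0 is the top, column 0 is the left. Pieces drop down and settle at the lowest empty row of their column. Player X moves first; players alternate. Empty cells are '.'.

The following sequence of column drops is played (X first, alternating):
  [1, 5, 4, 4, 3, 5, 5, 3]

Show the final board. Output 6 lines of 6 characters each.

Answer: ......
......
......
.....X
...OOO
.X.XXO

Derivation:
Move 1: X drops in col 1, lands at row 5
Move 2: O drops in col 5, lands at row 5
Move 3: X drops in col 4, lands at row 5
Move 4: O drops in col 4, lands at row 4
Move 5: X drops in col 3, lands at row 5
Move 6: O drops in col 5, lands at row 4
Move 7: X drops in col 5, lands at row 3
Move 8: O drops in col 3, lands at row 4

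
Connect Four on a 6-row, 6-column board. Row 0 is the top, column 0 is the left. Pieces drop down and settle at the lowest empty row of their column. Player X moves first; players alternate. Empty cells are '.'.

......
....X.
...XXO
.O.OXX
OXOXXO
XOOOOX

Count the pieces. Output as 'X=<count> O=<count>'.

X=10 O=10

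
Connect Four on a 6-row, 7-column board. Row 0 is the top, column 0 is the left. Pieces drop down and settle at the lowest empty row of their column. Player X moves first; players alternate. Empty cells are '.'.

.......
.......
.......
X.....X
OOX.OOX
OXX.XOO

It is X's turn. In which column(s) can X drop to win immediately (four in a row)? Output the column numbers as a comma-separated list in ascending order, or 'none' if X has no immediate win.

col 0: drop X → no win
col 1: drop X → no win
col 2: drop X → no win
col 3: drop X → WIN!
col 4: drop X → no win
col 5: drop X → no win
col 6: drop X → no win

Answer: 3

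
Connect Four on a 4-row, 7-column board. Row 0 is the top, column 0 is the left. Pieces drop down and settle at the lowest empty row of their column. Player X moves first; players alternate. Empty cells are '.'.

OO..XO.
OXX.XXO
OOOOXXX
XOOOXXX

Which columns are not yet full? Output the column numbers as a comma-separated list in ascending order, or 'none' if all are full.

col 0: top cell = 'O' → FULL
col 1: top cell = 'O' → FULL
col 2: top cell = '.' → open
col 3: top cell = '.' → open
col 4: top cell = 'X' → FULL
col 5: top cell = 'O' → FULL
col 6: top cell = '.' → open

Answer: 2,3,6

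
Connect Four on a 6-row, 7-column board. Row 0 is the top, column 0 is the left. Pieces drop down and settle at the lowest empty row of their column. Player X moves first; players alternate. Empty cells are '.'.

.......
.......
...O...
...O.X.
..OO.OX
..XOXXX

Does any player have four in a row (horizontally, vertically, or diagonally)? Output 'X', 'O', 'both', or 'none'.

O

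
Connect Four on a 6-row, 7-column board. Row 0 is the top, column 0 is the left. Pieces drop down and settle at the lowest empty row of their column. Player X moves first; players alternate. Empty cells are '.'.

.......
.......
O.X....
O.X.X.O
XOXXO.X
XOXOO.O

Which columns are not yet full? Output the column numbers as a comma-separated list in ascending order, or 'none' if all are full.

Answer: 0,1,2,3,4,5,6

Derivation:
col 0: top cell = '.' → open
col 1: top cell = '.' → open
col 2: top cell = '.' → open
col 3: top cell = '.' → open
col 4: top cell = '.' → open
col 5: top cell = '.' → open
col 6: top cell = '.' → open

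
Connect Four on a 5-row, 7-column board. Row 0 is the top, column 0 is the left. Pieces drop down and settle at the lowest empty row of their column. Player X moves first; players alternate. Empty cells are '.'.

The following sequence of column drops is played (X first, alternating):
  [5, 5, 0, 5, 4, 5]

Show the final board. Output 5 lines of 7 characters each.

Move 1: X drops in col 5, lands at row 4
Move 2: O drops in col 5, lands at row 3
Move 3: X drops in col 0, lands at row 4
Move 4: O drops in col 5, lands at row 2
Move 5: X drops in col 4, lands at row 4
Move 6: O drops in col 5, lands at row 1

Answer: .......
.....O.
.....O.
.....O.
X...XX.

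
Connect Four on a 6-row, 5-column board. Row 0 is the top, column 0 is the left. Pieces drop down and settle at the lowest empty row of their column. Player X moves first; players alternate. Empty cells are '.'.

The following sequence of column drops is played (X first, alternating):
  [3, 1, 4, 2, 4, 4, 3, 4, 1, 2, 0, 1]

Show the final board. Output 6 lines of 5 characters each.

Move 1: X drops in col 3, lands at row 5
Move 2: O drops in col 1, lands at row 5
Move 3: X drops in col 4, lands at row 5
Move 4: O drops in col 2, lands at row 5
Move 5: X drops in col 4, lands at row 4
Move 6: O drops in col 4, lands at row 3
Move 7: X drops in col 3, lands at row 4
Move 8: O drops in col 4, lands at row 2
Move 9: X drops in col 1, lands at row 4
Move 10: O drops in col 2, lands at row 4
Move 11: X drops in col 0, lands at row 5
Move 12: O drops in col 1, lands at row 3

Answer: .....
.....
....O
.O..O
.XOXX
XOOXX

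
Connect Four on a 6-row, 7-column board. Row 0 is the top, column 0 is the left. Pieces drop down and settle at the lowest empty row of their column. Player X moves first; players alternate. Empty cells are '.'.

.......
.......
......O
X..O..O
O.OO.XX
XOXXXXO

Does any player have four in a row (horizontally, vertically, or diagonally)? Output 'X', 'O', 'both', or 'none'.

X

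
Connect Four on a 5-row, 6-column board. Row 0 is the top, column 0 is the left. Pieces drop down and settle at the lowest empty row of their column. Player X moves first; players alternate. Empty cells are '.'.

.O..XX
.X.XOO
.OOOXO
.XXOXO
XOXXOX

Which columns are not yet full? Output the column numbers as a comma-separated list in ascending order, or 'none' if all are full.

col 0: top cell = '.' → open
col 1: top cell = 'O' → FULL
col 2: top cell = '.' → open
col 3: top cell = '.' → open
col 4: top cell = 'X' → FULL
col 5: top cell = 'X' → FULL

Answer: 0,2,3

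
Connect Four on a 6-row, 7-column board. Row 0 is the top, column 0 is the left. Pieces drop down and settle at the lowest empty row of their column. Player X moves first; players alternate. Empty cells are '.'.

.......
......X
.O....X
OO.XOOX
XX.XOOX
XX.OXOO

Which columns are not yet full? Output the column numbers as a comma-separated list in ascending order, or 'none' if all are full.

Answer: 0,1,2,3,4,5,6

Derivation:
col 0: top cell = '.' → open
col 1: top cell = '.' → open
col 2: top cell = '.' → open
col 3: top cell = '.' → open
col 4: top cell = '.' → open
col 5: top cell = '.' → open
col 6: top cell = '.' → open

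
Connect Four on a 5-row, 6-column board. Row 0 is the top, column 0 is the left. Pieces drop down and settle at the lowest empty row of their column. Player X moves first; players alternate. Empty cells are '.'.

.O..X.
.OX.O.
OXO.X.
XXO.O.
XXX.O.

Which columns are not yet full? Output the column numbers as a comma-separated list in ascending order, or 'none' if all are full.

col 0: top cell = '.' → open
col 1: top cell = 'O' → FULL
col 2: top cell = '.' → open
col 3: top cell = '.' → open
col 4: top cell = 'X' → FULL
col 5: top cell = '.' → open

Answer: 0,2,3,5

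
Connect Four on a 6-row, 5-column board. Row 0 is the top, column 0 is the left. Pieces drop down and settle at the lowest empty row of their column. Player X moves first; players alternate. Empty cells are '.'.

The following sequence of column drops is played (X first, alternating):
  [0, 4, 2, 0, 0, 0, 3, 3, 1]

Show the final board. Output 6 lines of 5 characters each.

Move 1: X drops in col 0, lands at row 5
Move 2: O drops in col 4, lands at row 5
Move 3: X drops in col 2, lands at row 5
Move 4: O drops in col 0, lands at row 4
Move 5: X drops in col 0, lands at row 3
Move 6: O drops in col 0, lands at row 2
Move 7: X drops in col 3, lands at row 5
Move 8: O drops in col 3, lands at row 4
Move 9: X drops in col 1, lands at row 5

Answer: .....
.....
O....
X....
O..O.
XXXXO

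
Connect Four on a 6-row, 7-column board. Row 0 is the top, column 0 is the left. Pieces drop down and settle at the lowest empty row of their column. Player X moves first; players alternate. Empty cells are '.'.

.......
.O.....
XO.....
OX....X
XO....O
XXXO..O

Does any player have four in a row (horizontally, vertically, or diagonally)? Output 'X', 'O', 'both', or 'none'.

none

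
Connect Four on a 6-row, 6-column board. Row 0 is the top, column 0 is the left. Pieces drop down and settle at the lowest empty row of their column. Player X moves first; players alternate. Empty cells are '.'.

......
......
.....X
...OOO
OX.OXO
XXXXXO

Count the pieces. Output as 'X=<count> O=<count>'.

X=8 O=7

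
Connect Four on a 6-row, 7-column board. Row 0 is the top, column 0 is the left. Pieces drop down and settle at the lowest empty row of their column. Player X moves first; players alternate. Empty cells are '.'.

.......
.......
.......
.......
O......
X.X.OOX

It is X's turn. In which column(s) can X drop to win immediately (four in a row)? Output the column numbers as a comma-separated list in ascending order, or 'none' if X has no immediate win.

Answer: none

Derivation:
col 0: drop X → no win
col 1: drop X → no win
col 2: drop X → no win
col 3: drop X → no win
col 4: drop X → no win
col 5: drop X → no win
col 6: drop X → no win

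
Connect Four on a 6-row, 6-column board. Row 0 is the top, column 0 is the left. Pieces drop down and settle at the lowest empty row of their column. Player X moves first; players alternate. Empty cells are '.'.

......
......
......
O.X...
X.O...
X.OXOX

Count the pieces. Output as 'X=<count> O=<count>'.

X=5 O=4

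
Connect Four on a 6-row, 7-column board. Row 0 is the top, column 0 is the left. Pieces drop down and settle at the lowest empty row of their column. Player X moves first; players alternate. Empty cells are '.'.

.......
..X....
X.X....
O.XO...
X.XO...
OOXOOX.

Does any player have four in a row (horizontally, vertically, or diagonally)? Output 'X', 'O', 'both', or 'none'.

X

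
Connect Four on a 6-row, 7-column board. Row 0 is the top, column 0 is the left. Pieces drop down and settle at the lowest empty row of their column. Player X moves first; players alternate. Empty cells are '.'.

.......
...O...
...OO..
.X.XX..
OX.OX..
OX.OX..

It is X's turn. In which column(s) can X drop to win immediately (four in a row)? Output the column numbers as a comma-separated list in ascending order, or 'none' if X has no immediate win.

col 0: drop X → no win
col 1: drop X → WIN!
col 2: drop X → no win
col 3: drop X → no win
col 4: drop X → no win
col 5: drop X → no win
col 6: drop X → no win

Answer: 1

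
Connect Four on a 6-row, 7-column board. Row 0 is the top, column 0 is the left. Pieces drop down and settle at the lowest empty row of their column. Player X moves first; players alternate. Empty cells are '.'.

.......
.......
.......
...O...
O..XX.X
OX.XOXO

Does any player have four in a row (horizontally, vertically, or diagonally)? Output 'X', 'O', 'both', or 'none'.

none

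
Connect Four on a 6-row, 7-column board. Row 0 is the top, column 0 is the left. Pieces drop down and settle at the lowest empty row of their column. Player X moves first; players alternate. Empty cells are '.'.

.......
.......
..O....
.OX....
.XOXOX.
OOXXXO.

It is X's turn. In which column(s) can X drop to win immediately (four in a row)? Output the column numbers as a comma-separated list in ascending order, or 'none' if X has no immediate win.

col 0: drop X → no win
col 1: drop X → WIN!
col 2: drop X → no win
col 3: drop X → no win
col 4: drop X → no win
col 5: drop X → no win
col 6: drop X → no win

Answer: 1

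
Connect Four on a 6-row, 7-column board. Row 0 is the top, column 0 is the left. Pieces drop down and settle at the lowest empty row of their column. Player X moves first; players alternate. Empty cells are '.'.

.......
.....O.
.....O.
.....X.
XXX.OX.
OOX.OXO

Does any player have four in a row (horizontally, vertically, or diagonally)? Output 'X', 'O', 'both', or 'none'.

none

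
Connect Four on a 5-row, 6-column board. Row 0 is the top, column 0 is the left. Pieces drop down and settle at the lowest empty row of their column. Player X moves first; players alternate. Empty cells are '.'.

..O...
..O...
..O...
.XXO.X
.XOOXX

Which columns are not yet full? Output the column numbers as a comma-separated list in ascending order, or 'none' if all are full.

col 0: top cell = '.' → open
col 1: top cell = '.' → open
col 2: top cell = 'O' → FULL
col 3: top cell = '.' → open
col 4: top cell = '.' → open
col 5: top cell = '.' → open

Answer: 0,1,3,4,5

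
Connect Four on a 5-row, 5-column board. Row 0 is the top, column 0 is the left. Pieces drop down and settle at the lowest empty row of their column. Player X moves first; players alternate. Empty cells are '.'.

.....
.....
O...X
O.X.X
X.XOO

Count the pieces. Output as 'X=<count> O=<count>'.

X=5 O=4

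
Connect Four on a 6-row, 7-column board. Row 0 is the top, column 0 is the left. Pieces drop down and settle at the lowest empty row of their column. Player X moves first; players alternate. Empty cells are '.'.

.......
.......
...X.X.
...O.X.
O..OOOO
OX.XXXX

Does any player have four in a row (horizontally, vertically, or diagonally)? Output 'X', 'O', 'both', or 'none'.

both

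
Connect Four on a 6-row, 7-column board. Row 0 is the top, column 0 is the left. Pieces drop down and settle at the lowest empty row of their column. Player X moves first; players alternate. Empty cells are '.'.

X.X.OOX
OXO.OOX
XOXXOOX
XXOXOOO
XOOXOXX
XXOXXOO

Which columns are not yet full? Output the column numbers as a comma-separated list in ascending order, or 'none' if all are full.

col 0: top cell = 'X' → FULL
col 1: top cell = '.' → open
col 2: top cell = 'X' → FULL
col 3: top cell = '.' → open
col 4: top cell = 'O' → FULL
col 5: top cell = 'O' → FULL
col 6: top cell = 'X' → FULL

Answer: 1,3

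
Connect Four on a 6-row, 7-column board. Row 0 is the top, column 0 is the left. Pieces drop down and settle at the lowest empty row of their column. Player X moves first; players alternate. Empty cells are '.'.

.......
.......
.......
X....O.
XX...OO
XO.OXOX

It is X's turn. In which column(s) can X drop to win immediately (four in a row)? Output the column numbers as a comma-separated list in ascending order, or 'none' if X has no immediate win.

col 0: drop X → WIN!
col 1: drop X → no win
col 2: drop X → no win
col 3: drop X → no win
col 4: drop X → no win
col 5: drop X → no win
col 6: drop X → no win

Answer: 0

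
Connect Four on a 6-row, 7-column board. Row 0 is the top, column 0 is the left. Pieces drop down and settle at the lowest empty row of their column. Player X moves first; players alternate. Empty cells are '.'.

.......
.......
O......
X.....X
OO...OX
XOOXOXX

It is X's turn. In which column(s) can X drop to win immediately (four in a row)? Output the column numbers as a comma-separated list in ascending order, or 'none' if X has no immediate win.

col 0: drop X → no win
col 1: drop X → no win
col 2: drop X → no win
col 3: drop X → no win
col 4: drop X → no win
col 5: drop X → no win
col 6: drop X → WIN!

Answer: 6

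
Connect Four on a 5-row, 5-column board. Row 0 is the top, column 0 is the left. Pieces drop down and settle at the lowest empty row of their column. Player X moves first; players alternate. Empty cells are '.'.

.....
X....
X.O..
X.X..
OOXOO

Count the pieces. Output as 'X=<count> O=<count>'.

X=5 O=5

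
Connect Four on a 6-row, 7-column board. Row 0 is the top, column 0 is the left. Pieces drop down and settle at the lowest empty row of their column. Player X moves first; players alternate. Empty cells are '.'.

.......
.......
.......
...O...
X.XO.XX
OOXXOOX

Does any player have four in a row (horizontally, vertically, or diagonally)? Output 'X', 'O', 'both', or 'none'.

none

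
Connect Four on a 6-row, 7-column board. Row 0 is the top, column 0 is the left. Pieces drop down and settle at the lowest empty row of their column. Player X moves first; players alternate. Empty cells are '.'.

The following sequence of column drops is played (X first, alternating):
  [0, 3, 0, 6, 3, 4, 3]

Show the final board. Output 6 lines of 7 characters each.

Answer: .......
.......
.......
...X...
X..X...
X..OO.O

Derivation:
Move 1: X drops in col 0, lands at row 5
Move 2: O drops in col 3, lands at row 5
Move 3: X drops in col 0, lands at row 4
Move 4: O drops in col 6, lands at row 5
Move 5: X drops in col 3, lands at row 4
Move 6: O drops in col 4, lands at row 5
Move 7: X drops in col 3, lands at row 3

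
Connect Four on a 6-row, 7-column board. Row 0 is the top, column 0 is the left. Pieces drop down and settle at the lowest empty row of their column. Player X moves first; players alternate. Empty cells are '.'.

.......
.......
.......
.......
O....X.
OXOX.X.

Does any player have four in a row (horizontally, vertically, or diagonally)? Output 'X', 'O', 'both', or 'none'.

none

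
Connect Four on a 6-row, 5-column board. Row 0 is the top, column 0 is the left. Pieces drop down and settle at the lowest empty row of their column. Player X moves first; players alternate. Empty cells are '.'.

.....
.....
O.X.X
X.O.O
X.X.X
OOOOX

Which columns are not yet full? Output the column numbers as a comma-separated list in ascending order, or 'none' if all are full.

col 0: top cell = '.' → open
col 1: top cell = '.' → open
col 2: top cell = '.' → open
col 3: top cell = '.' → open
col 4: top cell = '.' → open

Answer: 0,1,2,3,4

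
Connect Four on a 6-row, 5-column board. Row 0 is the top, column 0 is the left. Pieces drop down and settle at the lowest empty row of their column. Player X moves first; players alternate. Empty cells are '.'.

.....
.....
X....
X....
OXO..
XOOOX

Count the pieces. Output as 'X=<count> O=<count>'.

X=5 O=5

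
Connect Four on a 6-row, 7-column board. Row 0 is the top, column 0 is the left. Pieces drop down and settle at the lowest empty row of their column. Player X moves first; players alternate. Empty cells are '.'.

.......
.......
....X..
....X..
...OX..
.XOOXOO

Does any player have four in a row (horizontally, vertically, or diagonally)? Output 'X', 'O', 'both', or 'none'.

X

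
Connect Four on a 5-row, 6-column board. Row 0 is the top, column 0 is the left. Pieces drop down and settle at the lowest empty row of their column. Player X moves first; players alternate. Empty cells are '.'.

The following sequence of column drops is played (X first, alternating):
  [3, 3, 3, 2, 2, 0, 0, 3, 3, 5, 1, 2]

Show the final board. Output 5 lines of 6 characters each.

Answer: ...X..
...O..
..OX..
X.XO..
OXOX.O

Derivation:
Move 1: X drops in col 3, lands at row 4
Move 2: O drops in col 3, lands at row 3
Move 3: X drops in col 3, lands at row 2
Move 4: O drops in col 2, lands at row 4
Move 5: X drops in col 2, lands at row 3
Move 6: O drops in col 0, lands at row 4
Move 7: X drops in col 0, lands at row 3
Move 8: O drops in col 3, lands at row 1
Move 9: X drops in col 3, lands at row 0
Move 10: O drops in col 5, lands at row 4
Move 11: X drops in col 1, lands at row 4
Move 12: O drops in col 2, lands at row 2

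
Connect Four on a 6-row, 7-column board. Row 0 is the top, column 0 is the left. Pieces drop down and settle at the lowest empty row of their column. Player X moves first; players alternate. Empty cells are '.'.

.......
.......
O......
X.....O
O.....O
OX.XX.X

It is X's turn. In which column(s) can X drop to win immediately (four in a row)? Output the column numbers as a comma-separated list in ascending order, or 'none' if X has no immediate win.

Answer: 2,5

Derivation:
col 0: drop X → no win
col 1: drop X → no win
col 2: drop X → WIN!
col 3: drop X → no win
col 4: drop X → no win
col 5: drop X → WIN!
col 6: drop X → no win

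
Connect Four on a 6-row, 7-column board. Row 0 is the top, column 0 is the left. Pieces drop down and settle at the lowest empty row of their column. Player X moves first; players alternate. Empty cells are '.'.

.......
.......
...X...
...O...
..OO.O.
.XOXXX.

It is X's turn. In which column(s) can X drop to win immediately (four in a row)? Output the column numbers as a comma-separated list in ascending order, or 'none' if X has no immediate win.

col 0: drop X → no win
col 1: drop X → no win
col 2: drop X → no win
col 3: drop X → no win
col 4: drop X → no win
col 5: drop X → no win
col 6: drop X → WIN!

Answer: 6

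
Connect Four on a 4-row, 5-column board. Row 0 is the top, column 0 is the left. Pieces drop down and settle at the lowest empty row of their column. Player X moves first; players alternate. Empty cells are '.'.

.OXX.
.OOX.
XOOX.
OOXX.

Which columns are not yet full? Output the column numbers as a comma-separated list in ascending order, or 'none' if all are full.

col 0: top cell = '.' → open
col 1: top cell = 'O' → FULL
col 2: top cell = 'X' → FULL
col 3: top cell = 'X' → FULL
col 4: top cell = '.' → open

Answer: 0,4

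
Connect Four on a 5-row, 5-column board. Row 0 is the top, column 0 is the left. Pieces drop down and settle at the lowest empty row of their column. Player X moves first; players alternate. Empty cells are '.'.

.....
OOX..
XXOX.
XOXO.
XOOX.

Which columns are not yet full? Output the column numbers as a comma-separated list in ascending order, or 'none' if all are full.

col 0: top cell = '.' → open
col 1: top cell = '.' → open
col 2: top cell = '.' → open
col 3: top cell = '.' → open
col 4: top cell = '.' → open

Answer: 0,1,2,3,4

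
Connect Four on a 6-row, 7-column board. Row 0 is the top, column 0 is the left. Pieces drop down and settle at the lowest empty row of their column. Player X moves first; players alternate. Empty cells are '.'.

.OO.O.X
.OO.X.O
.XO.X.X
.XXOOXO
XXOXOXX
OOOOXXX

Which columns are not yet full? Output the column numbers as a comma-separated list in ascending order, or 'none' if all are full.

Answer: 0,3,5

Derivation:
col 0: top cell = '.' → open
col 1: top cell = 'O' → FULL
col 2: top cell = 'O' → FULL
col 3: top cell = '.' → open
col 4: top cell = 'O' → FULL
col 5: top cell = '.' → open
col 6: top cell = 'X' → FULL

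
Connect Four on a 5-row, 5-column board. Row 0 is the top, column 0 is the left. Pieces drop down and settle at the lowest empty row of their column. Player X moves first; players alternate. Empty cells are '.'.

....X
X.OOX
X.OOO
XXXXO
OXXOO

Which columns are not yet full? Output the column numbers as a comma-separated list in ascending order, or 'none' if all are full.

col 0: top cell = '.' → open
col 1: top cell = '.' → open
col 2: top cell = '.' → open
col 3: top cell = '.' → open
col 4: top cell = 'X' → FULL

Answer: 0,1,2,3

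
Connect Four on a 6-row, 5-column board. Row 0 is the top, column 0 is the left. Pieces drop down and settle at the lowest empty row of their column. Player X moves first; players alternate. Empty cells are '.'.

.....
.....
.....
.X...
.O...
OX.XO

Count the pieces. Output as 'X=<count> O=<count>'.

X=3 O=3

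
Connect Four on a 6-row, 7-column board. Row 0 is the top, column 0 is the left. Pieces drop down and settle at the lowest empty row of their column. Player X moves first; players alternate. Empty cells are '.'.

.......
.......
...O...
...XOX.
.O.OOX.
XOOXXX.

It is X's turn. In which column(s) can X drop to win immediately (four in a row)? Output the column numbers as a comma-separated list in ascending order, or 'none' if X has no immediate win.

col 0: drop X → no win
col 1: drop X → no win
col 2: drop X → no win
col 3: drop X → no win
col 4: drop X → no win
col 5: drop X → WIN!
col 6: drop X → WIN!

Answer: 5,6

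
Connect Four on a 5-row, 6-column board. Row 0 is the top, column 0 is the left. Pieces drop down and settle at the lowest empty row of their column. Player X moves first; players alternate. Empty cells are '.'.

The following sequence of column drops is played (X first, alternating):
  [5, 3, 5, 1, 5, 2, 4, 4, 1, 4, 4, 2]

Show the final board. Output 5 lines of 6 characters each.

Answer: ......
....X.
....OX
.XO.OX
.OOOXX

Derivation:
Move 1: X drops in col 5, lands at row 4
Move 2: O drops in col 3, lands at row 4
Move 3: X drops in col 5, lands at row 3
Move 4: O drops in col 1, lands at row 4
Move 5: X drops in col 5, lands at row 2
Move 6: O drops in col 2, lands at row 4
Move 7: X drops in col 4, lands at row 4
Move 8: O drops in col 4, lands at row 3
Move 9: X drops in col 1, lands at row 3
Move 10: O drops in col 4, lands at row 2
Move 11: X drops in col 4, lands at row 1
Move 12: O drops in col 2, lands at row 3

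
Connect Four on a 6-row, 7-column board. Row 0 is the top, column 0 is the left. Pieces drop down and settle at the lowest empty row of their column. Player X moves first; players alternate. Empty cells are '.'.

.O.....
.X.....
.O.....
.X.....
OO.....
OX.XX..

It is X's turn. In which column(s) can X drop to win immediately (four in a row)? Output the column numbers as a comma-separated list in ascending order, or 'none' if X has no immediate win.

Answer: 2

Derivation:
col 0: drop X → no win
col 2: drop X → WIN!
col 3: drop X → no win
col 4: drop X → no win
col 5: drop X → no win
col 6: drop X → no win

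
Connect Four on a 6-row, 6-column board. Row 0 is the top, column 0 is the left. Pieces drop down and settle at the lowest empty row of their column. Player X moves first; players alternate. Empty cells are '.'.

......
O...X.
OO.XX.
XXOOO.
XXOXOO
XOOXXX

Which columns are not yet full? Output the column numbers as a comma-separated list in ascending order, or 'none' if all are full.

Answer: 0,1,2,3,4,5

Derivation:
col 0: top cell = '.' → open
col 1: top cell = '.' → open
col 2: top cell = '.' → open
col 3: top cell = '.' → open
col 4: top cell = '.' → open
col 5: top cell = '.' → open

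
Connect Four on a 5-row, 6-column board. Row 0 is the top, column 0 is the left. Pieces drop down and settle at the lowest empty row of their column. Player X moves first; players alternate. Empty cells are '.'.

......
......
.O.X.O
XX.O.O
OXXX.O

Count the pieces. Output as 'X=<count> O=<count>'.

X=6 O=6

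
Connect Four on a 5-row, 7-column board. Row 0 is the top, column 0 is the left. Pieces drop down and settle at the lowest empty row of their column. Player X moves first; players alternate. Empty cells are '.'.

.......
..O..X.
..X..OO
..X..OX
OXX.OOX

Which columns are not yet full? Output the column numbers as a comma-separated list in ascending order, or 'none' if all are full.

col 0: top cell = '.' → open
col 1: top cell = '.' → open
col 2: top cell = '.' → open
col 3: top cell = '.' → open
col 4: top cell = '.' → open
col 5: top cell = '.' → open
col 6: top cell = '.' → open

Answer: 0,1,2,3,4,5,6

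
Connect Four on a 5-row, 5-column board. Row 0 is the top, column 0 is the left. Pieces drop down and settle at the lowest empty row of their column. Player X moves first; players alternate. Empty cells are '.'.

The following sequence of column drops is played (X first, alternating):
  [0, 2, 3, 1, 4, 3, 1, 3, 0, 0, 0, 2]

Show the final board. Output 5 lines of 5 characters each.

Move 1: X drops in col 0, lands at row 4
Move 2: O drops in col 2, lands at row 4
Move 3: X drops in col 3, lands at row 4
Move 4: O drops in col 1, lands at row 4
Move 5: X drops in col 4, lands at row 4
Move 6: O drops in col 3, lands at row 3
Move 7: X drops in col 1, lands at row 3
Move 8: O drops in col 3, lands at row 2
Move 9: X drops in col 0, lands at row 3
Move 10: O drops in col 0, lands at row 2
Move 11: X drops in col 0, lands at row 1
Move 12: O drops in col 2, lands at row 3

Answer: .....
X....
O..O.
XXOO.
XOOXX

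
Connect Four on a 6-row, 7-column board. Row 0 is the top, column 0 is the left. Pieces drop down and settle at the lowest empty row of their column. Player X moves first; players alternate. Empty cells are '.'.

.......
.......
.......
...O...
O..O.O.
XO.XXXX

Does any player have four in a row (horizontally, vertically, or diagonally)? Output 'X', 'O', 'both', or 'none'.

X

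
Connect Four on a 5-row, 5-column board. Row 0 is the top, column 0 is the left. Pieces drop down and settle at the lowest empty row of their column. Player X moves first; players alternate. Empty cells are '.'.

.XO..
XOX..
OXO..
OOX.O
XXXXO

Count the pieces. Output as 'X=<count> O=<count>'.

X=9 O=8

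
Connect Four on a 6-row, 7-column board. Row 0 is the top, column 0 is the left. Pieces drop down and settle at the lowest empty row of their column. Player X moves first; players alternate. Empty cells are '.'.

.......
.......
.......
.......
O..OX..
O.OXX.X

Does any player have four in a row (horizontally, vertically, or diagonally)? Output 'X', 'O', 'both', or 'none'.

none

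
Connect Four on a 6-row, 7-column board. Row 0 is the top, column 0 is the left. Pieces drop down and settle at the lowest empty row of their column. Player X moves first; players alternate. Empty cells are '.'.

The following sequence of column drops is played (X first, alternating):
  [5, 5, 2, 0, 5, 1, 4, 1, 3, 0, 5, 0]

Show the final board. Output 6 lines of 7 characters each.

Answer: .......
.......
.....X.
O....X.
OO...O.
OOXXXX.

Derivation:
Move 1: X drops in col 5, lands at row 5
Move 2: O drops in col 5, lands at row 4
Move 3: X drops in col 2, lands at row 5
Move 4: O drops in col 0, lands at row 5
Move 5: X drops in col 5, lands at row 3
Move 6: O drops in col 1, lands at row 5
Move 7: X drops in col 4, lands at row 5
Move 8: O drops in col 1, lands at row 4
Move 9: X drops in col 3, lands at row 5
Move 10: O drops in col 0, lands at row 4
Move 11: X drops in col 5, lands at row 2
Move 12: O drops in col 0, lands at row 3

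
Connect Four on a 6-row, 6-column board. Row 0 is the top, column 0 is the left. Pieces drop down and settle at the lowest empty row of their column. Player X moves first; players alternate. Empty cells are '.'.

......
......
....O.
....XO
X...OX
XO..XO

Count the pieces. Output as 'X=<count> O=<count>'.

X=5 O=5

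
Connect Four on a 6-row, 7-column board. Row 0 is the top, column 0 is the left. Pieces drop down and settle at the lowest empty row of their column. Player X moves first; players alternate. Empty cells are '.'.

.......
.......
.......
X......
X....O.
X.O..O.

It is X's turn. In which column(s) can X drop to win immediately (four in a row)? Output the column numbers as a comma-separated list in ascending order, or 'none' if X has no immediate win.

Answer: 0

Derivation:
col 0: drop X → WIN!
col 1: drop X → no win
col 2: drop X → no win
col 3: drop X → no win
col 4: drop X → no win
col 5: drop X → no win
col 6: drop X → no win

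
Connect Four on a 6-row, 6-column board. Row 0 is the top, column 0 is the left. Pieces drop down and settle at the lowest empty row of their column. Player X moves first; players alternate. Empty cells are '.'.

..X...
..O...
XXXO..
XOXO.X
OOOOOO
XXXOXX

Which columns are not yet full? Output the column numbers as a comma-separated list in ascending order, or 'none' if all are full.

col 0: top cell = '.' → open
col 1: top cell = '.' → open
col 2: top cell = 'X' → FULL
col 3: top cell = '.' → open
col 4: top cell = '.' → open
col 5: top cell = '.' → open

Answer: 0,1,3,4,5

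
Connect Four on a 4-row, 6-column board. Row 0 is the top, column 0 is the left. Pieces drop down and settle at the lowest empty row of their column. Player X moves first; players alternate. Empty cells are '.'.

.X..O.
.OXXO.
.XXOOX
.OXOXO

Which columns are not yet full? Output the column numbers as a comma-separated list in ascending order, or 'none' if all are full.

Answer: 0,2,3,5

Derivation:
col 0: top cell = '.' → open
col 1: top cell = 'X' → FULL
col 2: top cell = '.' → open
col 3: top cell = '.' → open
col 4: top cell = 'O' → FULL
col 5: top cell = '.' → open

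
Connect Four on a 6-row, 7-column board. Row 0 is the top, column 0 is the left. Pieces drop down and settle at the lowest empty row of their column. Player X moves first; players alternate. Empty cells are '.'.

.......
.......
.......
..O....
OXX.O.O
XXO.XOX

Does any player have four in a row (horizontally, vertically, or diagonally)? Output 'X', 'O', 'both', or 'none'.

none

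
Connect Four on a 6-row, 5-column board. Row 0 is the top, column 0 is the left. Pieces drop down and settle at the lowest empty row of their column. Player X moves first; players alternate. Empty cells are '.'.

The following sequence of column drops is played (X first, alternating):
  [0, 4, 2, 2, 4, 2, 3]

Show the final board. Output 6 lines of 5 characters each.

Move 1: X drops in col 0, lands at row 5
Move 2: O drops in col 4, lands at row 5
Move 3: X drops in col 2, lands at row 5
Move 4: O drops in col 2, lands at row 4
Move 5: X drops in col 4, lands at row 4
Move 6: O drops in col 2, lands at row 3
Move 7: X drops in col 3, lands at row 5

Answer: .....
.....
.....
..O..
..O.X
X.XXO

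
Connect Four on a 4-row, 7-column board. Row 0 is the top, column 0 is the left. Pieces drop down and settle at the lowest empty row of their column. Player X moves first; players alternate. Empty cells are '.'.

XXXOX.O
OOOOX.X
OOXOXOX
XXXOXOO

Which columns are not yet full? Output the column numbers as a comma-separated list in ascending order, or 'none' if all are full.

Answer: 5

Derivation:
col 0: top cell = 'X' → FULL
col 1: top cell = 'X' → FULL
col 2: top cell = 'X' → FULL
col 3: top cell = 'O' → FULL
col 4: top cell = 'X' → FULL
col 5: top cell = '.' → open
col 6: top cell = 'O' → FULL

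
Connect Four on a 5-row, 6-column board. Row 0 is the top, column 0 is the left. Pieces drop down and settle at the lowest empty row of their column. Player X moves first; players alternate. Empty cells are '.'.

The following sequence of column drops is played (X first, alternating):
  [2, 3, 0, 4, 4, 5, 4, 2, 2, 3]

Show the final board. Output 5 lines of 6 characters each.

Move 1: X drops in col 2, lands at row 4
Move 2: O drops in col 3, lands at row 4
Move 3: X drops in col 0, lands at row 4
Move 4: O drops in col 4, lands at row 4
Move 5: X drops in col 4, lands at row 3
Move 6: O drops in col 5, lands at row 4
Move 7: X drops in col 4, lands at row 2
Move 8: O drops in col 2, lands at row 3
Move 9: X drops in col 2, lands at row 2
Move 10: O drops in col 3, lands at row 3

Answer: ......
......
..X.X.
..OOX.
X.XOOO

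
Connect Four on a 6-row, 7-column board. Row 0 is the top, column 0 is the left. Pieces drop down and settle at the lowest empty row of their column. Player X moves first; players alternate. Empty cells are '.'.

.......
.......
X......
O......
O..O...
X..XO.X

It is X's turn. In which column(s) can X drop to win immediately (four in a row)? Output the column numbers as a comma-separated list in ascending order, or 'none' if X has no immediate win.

Answer: none

Derivation:
col 0: drop X → no win
col 1: drop X → no win
col 2: drop X → no win
col 3: drop X → no win
col 4: drop X → no win
col 5: drop X → no win
col 6: drop X → no win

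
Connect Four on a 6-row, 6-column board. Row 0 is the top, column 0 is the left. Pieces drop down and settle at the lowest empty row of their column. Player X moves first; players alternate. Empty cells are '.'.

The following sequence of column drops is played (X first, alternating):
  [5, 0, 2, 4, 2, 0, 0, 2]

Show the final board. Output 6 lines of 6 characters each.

Answer: ......
......
......
X.O...
O.X...
O.X.OX

Derivation:
Move 1: X drops in col 5, lands at row 5
Move 2: O drops in col 0, lands at row 5
Move 3: X drops in col 2, lands at row 5
Move 4: O drops in col 4, lands at row 5
Move 5: X drops in col 2, lands at row 4
Move 6: O drops in col 0, lands at row 4
Move 7: X drops in col 0, lands at row 3
Move 8: O drops in col 2, lands at row 3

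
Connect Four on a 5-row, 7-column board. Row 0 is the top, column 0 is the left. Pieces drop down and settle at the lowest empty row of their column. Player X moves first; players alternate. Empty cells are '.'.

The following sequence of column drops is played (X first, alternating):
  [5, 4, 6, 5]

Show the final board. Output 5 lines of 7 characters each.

Answer: .......
.......
.......
.....O.
....OXX

Derivation:
Move 1: X drops in col 5, lands at row 4
Move 2: O drops in col 4, lands at row 4
Move 3: X drops in col 6, lands at row 4
Move 4: O drops in col 5, lands at row 3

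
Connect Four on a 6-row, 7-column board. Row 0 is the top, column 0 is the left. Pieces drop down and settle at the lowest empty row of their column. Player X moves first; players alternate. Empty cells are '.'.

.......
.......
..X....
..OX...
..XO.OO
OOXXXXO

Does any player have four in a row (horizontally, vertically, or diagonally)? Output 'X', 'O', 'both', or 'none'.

X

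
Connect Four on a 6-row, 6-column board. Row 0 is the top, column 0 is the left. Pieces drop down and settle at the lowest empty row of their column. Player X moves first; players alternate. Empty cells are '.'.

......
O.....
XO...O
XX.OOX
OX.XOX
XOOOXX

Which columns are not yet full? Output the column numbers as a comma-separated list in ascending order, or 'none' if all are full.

col 0: top cell = '.' → open
col 1: top cell = '.' → open
col 2: top cell = '.' → open
col 3: top cell = '.' → open
col 4: top cell = '.' → open
col 5: top cell = '.' → open

Answer: 0,1,2,3,4,5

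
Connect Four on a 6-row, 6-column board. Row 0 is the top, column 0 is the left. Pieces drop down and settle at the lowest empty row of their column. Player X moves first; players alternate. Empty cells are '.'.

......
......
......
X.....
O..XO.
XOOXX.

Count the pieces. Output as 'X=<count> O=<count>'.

X=5 O=4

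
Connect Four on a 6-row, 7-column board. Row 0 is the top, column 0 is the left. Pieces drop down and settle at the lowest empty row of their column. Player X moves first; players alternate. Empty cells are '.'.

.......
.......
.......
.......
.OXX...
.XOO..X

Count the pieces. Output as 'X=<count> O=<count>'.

X=4 O=3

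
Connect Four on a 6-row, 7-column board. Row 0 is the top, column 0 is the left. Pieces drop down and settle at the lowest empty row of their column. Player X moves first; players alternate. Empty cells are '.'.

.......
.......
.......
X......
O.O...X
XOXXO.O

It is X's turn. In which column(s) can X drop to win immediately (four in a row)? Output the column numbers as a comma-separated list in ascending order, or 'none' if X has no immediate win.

Answer: none

Derivation:
col 0: drop X → no win
col 1: drop X → no win
col 2: drop X → no win
col 3: drop X → no win
col 4: drop X → no win
col 5: drop X → no win
col 6: drop X → no win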